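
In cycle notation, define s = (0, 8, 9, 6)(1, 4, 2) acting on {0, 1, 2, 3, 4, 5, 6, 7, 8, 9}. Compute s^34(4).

4 lies in the 3-cycle (1, 4, 2).
Powers repeat with period 3 on this cycle, and 34 mod 3 = 1, so s^34(4) = s^1(4).
Stepping 1 place around the cycle: 4 → 2.

2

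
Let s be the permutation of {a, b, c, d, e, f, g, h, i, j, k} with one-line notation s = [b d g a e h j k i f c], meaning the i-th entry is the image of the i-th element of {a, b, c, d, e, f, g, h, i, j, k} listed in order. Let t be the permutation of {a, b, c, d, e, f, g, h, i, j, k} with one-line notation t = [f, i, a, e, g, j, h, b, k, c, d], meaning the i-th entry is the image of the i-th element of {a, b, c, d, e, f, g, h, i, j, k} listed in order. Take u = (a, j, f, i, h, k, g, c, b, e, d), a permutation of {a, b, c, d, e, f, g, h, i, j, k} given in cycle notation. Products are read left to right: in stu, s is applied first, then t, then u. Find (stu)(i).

g

Chase i: s(i) = i; t(i) = k; u(k) = g. Hence (stu)(i) = g.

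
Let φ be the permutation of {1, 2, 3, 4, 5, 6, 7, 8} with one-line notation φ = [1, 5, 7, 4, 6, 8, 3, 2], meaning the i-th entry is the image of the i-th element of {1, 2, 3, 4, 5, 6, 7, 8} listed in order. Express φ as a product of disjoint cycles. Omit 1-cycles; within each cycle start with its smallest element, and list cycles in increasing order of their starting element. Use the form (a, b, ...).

From 2: 2 → 5 → 6 → 8 → 2, closing the cycle (2, 5, 6, 8).
Repeating from the next unused element and collecting all non-trivial cycles gives (2, 5, 6, 8)(3, 7).

(2, 5, 6, 8)(3, 7)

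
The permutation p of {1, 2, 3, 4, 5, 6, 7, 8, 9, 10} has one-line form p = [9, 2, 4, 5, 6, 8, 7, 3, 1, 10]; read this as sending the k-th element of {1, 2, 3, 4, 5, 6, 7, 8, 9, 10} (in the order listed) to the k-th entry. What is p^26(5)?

Tracing 5 → 6 → … returns to 5 after 5 steps, so 5 lies in a 5-cycle (3 4 5 6 8).
Powers repeat with period 5 on this cycle, and 26 mod 5 = 1, so p^26(5) = p^1(5).
Stepping 1 place around the cycle: 5 → 6.

6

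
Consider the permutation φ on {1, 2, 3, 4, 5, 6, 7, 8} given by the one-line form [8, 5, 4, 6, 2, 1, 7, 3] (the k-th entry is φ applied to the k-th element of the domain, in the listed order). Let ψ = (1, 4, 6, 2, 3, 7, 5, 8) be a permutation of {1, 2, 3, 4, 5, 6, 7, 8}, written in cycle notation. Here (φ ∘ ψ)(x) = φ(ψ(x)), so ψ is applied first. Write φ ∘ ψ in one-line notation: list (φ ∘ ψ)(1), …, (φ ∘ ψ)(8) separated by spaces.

Chase each element through ψ then φ: 1 → 4 → 6; 2 → 3 → 4; 3 → 7 → 7; 4 → 6 → 1; 5 → 8 → 3; 6 → 2 → 5; 7 → 5 → 2; 8 → 1 → 8.
So φ ∘ ψ in one-line form is 6 4 7 1 3 5 2 8.

6 4 7 1 3 5 2 8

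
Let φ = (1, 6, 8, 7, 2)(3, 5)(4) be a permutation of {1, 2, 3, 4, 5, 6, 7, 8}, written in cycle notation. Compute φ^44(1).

2

1 lies in the 5-cycle (1, 6, 8, 7, 2).
Powers repeat with period 5 on this cycle, and 44 mod 5 = 4, so φ^44(1) = φ^4(1).
Advancing 4 steps from 1: 1 → 6 → 8 → 7 → 2.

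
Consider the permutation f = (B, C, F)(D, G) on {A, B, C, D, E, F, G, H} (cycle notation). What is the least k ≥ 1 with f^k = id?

6

The disjoint cycles have lengths 3, 2, 1, 1, 1.
Since disjoint cycles commute, ord(f) = lcm(3, 2) = 6.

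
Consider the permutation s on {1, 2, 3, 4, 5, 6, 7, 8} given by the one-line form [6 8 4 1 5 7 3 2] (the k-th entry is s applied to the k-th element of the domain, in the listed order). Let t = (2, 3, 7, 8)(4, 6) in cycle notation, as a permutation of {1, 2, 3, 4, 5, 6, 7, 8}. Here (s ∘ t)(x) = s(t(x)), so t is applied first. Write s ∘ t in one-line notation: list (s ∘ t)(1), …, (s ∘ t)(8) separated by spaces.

(s ∘ t)(x) = s(t(x)). Computing each image: s(t(1)) = s(1) = 6, s(t(2)) = s(3) = 4, s(t(3)) = s(7) = 3, s(t(4)) = s(6) = 7, s(t(5)) = s(5) = 5, s(t(6)) = s(4) = 1, s(t(7)) = s(8) = 2, s(t(8)) = s(2) = 8.
Hence s ∘ t = [6 4 3 7 5 1 2 8].

6 4 3 7 5 1 2 8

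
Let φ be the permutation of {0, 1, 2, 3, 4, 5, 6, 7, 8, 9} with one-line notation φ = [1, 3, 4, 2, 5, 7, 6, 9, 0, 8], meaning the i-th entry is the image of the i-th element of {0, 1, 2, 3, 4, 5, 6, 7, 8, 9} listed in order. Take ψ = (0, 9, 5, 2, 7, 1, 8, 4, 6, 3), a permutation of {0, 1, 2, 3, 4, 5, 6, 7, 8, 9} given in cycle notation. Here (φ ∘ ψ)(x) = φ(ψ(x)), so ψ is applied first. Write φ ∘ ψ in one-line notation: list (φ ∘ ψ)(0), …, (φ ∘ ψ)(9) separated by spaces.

Chase each element through ψ then φ: 0 → 9 → 8; 1 → 8 → 0; 2 → 7 → 9; 3 → 0 → 1; 4 → 6 → 6; 5 → 2 → 4; 6 → 3 → 2; 7 → 1 → 3; 8 → 4 → 5; 9 → 5 → 7.
So φ ∘ ψ in one-line form is 8 0 9 1 6 4 2 3 5 7.

8 0 9 1 6 4 2 3 5 7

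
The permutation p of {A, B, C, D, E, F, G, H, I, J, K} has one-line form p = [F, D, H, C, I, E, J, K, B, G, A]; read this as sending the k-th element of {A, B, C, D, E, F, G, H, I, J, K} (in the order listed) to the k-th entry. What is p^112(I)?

Tracing I → B → … returns to I after 9 steps, so I lies in a 9-cycle (A F E I B D C H K).
Since the cycle has length 9, p^112 acts on it the same as p^4 (112 mod 9 = 4).
Stepping 4 places around the cycle: I → B → D → C → H.

H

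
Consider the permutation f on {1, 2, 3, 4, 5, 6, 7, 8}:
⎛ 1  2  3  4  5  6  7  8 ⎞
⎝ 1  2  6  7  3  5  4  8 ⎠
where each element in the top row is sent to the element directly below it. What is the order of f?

6

Writing f as disjoint cycles, the cycle lengths are 3, 2, 1, 1, 1.
The order is lcm(3, 2) = 6.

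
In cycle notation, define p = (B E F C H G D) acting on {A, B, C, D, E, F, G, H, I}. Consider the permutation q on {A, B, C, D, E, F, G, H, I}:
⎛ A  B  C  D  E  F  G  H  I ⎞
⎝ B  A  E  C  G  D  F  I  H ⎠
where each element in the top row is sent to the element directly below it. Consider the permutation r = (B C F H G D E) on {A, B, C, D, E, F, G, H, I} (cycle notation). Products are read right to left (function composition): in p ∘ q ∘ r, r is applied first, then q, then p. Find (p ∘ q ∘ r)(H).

Apply the permutations in order: r(H) = G, then q(G) = F, then p(F) = C. So (p ∘ q ∘ r)(H) = C.

C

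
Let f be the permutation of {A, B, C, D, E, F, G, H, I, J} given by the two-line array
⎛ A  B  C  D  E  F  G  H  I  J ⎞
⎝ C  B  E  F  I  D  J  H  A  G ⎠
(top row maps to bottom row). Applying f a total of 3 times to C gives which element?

Tracing C → E → … returns to C after 4 steps, so C lies in a 4-cycle (A C E I).
Advancing 3 steps from C: C → E → I → A.

A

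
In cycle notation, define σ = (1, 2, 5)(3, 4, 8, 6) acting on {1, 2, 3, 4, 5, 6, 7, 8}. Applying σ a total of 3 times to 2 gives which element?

2

2 lies in the 3-cycle (1, 2, 5).
On a 3-cycle, σ^3 is the identity, so σ^3 = σ^0 there (3 ≡ 0 mod 3).
So σ^3(2) = 2.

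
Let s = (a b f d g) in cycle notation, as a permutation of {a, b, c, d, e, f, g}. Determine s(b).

b appears in (a b f d g); the next entry (wrapping around) is f.

f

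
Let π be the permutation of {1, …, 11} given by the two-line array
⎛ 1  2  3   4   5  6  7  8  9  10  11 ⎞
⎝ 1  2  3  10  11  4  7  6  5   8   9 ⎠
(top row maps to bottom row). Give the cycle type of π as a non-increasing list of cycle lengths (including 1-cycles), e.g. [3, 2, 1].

The disjoint cycles are (1)(2)(3)(4, 10, 8, 6)(5, 11, 9)(7), with lengths 4, 3, 1, 1, 1, 1 in non-increasing order.

[4, 3, 1, 1, 1, 1]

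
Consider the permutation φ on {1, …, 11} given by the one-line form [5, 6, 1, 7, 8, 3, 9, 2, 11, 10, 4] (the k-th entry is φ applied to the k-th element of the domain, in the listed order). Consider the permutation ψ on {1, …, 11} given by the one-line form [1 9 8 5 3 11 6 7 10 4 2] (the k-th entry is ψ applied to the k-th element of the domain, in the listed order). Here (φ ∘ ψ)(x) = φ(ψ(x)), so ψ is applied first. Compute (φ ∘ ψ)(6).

First apply ψ: ψ(6) = 11, then φ(11) = 4. Thus (φ ∘ ψ)(6) = 4.

4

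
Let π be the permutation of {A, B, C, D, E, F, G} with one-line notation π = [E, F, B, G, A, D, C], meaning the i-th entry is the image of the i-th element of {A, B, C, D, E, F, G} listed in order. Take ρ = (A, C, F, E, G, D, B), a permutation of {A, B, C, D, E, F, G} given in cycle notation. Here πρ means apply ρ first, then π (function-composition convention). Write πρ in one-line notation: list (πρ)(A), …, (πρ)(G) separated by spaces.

B E D F C A G

Chase each element through ρ then π: A → C → B; B → A → E; C → F → D; D → B → F; E → G → C; F → E → A; G → D → G.
So πρ in one-line form is B E D F C A G.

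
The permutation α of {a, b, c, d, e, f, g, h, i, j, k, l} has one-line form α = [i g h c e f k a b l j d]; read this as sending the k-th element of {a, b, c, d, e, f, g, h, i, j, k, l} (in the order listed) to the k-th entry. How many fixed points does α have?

2

The fixed points (elements with α(x) = x) are {e, f}, so there are 2.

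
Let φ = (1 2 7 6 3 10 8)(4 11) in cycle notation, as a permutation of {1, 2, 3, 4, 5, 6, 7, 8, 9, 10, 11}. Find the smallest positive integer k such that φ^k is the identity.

The disjoint cycles have lengths 7, 2, 1, 1.
The order is lcm(7, 2) = 14.

14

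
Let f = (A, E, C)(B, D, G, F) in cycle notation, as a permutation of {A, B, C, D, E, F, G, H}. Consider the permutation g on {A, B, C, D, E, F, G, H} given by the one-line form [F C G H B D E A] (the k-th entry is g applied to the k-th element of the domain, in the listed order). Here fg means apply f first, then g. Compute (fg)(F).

f(F) = B, then g(B) = C; composing gives (fg)(F) = C.

C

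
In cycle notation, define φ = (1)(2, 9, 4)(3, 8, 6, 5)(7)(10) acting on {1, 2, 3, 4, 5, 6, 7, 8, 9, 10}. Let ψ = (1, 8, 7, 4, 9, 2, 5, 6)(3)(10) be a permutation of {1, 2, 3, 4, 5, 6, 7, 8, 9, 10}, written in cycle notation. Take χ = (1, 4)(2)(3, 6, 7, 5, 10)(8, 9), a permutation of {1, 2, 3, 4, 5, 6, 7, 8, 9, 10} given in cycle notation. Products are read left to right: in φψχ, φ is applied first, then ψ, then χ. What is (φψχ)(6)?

7

(φψχ)(6) = χ(ψ(φ(6))). φ(6) = 5, then ψ(5) = 6, then χ(6) = 7, so the result is 7.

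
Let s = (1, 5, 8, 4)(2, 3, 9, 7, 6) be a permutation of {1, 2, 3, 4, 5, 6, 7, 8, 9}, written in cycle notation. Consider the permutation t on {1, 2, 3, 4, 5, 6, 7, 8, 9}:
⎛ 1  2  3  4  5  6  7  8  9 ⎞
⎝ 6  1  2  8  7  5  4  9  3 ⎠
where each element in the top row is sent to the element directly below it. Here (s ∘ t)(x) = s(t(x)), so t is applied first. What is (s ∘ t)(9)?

9

First apply t: t(9) = 3, then s(3) = 9. Thus (s ∘ t)(9) = 9.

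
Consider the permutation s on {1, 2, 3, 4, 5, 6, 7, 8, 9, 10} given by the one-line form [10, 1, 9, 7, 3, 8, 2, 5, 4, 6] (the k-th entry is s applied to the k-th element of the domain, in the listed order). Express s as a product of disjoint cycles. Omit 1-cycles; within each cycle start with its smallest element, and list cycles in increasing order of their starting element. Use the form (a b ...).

Start at 1 and follow images: 1 → 10 → 6 → 8 → 5 → 3 → 9 → 4 → 7 → 2 → 1, giving the cycle (1 10 6 8 5 3 9 4 7 2).
Repeating from the next unused element and collecting all non-trivial cycles gives (1 10 6 8 5 3 9 4 7 2).

(1 10 6 8 5 3 9 4 7 2)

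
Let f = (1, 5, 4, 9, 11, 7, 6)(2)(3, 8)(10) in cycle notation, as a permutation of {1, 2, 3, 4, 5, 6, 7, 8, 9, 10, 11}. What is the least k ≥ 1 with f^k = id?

The cycle type of f is (7, 2, 1, 1).
The order is lcm(7, 2) = 14.

14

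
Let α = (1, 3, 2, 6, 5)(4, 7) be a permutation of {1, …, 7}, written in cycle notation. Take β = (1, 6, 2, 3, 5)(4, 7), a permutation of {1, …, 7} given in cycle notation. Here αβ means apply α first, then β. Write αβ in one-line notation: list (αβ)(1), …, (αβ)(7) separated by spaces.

Chase each element through α then β: 1 → 3 → 5; 2 → 6 → 2; 3 → 2 → 3; 4 → 7 → 4; 5 → 1 → 6; 6 → 5 → 1; 7 → 4 → 7.
So αβ in one-line form is 5 2 3 4 6 1 7.

5 2 3 4 6 1 7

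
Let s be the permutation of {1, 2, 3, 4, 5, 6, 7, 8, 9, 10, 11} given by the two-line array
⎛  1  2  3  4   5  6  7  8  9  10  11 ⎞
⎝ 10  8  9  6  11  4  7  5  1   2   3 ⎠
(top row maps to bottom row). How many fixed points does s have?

The fixed points (elements with s(x) = x) are {7}, so there is 1.

1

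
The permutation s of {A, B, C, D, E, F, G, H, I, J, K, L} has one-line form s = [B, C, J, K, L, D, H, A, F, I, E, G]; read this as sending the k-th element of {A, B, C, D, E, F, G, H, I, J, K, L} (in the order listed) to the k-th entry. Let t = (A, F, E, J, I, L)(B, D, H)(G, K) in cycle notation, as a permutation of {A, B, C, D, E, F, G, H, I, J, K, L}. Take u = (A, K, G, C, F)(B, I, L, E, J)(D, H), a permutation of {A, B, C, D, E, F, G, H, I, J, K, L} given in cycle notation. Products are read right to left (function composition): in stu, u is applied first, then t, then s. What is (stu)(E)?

Chase E: u(E) = J; t(J) = I; s(I) = F. Hence (stu)(E) = F.

F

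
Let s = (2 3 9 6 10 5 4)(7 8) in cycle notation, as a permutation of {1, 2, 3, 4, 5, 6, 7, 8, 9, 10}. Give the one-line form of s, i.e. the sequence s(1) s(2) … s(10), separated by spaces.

1 3 9 2 4 10 8 7 6 5

Image by image: 1↦1, 2↦3, 3↦9, 4↦2, 5↦4, 6↦10, 7↦8, 8↦7, 9↦6, 10↦5.
Listing these in domain order gives 1 3 9 2 4 10 8 7 6 5.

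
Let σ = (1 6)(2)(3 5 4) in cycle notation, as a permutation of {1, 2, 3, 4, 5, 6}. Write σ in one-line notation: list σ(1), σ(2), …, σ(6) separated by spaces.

Image by image: 1→6, 2→2, 3→5, 4→3, 5→4, 6→1.
Listing these in domain order gives 6 2 5 3 4 1.

6 2 5 3 4 1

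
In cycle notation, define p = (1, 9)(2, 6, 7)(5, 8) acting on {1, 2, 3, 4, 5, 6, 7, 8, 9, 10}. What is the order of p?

The disjoint cycles have lengths 3, 2, 2, 1, 1, 1.
The order is lcm(3, 2, 2) = 6.

6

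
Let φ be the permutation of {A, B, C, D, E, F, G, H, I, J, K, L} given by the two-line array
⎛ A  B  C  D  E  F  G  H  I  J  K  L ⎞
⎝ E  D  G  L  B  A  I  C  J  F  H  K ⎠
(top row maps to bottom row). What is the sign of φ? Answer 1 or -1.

-1

In disjoint-cycle form the cycle lengths are 12.
A cycle of length ℓ contributes ℓ−1 transpositions, so φ is a product of 11 transpositions — odd.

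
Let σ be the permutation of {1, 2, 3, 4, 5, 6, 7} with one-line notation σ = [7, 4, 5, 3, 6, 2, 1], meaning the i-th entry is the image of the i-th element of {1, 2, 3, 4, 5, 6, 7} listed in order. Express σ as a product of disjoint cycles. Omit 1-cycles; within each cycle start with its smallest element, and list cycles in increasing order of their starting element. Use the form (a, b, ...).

(1, 7)(2, 4, 3, 5, 6)

From 1: 1 → 7 → 1, closing the cycle (1, 7).
Continuing from each remaining unvisited element yields (1, 7)(2, 4, 3, 5, 6).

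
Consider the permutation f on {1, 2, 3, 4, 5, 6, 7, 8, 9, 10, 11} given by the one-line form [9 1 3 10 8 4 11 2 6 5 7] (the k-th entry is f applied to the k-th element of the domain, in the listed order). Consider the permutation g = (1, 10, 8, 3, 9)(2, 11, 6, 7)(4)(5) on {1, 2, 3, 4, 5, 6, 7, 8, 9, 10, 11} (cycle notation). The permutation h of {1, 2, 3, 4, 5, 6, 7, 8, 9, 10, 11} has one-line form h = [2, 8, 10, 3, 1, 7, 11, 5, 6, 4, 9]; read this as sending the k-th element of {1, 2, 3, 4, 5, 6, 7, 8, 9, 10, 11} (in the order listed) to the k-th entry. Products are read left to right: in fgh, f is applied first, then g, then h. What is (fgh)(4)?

5

(fgh)(4) = h(g(f(4))). f(4) = 10, then g(10) = 8, then h(8) = 5, so the result is 5.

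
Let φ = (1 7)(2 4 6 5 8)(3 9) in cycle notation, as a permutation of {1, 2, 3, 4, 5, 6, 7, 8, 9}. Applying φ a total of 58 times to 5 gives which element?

5 lies in the 5-cycle (2 4 6 5 8).
Powers repeat with period 5 on this cycle, and 58 mod 5 = 3, so φ^58(5) = φ^3(5).
Stepping 3 places around the cycle: 5 → 8 → 2 → 4.

4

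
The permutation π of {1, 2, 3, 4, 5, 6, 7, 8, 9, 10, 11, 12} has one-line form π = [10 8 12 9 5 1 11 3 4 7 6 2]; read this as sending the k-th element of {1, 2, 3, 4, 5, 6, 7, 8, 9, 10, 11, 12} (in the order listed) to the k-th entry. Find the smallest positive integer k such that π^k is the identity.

Decomposing into disjoint cycles gives cycle lengths 5, 4, 2, 1.
The order of π is the least common multiple of its cycle lengths: lcm(5, 4, 2) = 20.

20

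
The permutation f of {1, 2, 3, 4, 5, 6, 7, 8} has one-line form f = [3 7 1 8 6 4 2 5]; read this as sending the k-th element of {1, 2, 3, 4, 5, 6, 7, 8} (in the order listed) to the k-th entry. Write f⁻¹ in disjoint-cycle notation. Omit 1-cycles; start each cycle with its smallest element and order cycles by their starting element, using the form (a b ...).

(1 3)(2 7)(4 6 5 8)

First write f in disjoint cycles: (1 3)(2 7)(4 8 5 6).
Reversing each cycle (and rotating so the smallest element leads) gives f⁻¹ = (1 3)(2 7)(4 6 5 8).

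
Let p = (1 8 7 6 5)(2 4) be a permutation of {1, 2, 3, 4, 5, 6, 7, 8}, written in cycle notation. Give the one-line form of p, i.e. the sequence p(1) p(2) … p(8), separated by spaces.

Reading each image from the cycles: 1→8, 2→4, 3→3, 4→2, 5→1, 6→5, 7→6, 8→7.
So the one-line form is 8 4 3 2 1 5 6 7.

8 4 3 2 1 5 6 7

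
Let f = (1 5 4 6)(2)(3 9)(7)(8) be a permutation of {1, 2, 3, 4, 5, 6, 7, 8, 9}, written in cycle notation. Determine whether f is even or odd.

even

The cycle lengths are 4, 2, 1, 1, 1.
A cycle is odd iff its length is even; f has 2 even-length cycles, so sgn(f) = (−1)^2 and f is even.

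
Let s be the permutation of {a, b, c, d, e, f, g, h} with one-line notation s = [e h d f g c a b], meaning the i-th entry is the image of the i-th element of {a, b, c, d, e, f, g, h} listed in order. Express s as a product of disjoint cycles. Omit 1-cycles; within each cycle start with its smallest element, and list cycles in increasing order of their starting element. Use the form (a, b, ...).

(a, e, g)(b, h)(c, d, f)

From a: a → e → g → a, closing the cycle (a, e, g).
Continuing from each remaining unvisited element yields (a, e, g)(b, h)(c, d, f).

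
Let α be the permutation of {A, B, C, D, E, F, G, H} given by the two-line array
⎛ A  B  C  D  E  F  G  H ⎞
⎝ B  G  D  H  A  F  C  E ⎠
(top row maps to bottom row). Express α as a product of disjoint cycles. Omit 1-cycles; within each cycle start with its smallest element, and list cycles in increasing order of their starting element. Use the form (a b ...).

(A B G C D H E)

From A: A → B → G → C → D → H → E → A, closing the cycle (A B G C D H E).
Repeating from the next unused element and collecting all non-trivial cycles gives (A B G C D H E).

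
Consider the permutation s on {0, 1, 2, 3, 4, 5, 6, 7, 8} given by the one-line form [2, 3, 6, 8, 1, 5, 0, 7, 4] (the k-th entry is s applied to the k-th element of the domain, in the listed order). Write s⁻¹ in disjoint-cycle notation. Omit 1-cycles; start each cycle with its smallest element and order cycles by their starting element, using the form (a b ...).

First write s in disjoint cycles: (0 2 6)(1 3 8 4).
Reversing each cycle (and rotating so the smallest element leads) gives s⁻¹ = (0 6 2)(1 4 8 3).

(0 6 2)(1 4 8 3)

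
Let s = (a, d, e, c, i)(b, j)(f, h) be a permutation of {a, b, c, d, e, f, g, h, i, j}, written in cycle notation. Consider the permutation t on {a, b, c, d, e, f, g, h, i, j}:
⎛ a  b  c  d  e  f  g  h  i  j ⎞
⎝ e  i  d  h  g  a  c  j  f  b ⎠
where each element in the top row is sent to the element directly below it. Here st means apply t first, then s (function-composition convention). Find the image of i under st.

(st)(i) = s(t(i)). t(i) = f, then s(f) = h. So (st)(i) = h.

h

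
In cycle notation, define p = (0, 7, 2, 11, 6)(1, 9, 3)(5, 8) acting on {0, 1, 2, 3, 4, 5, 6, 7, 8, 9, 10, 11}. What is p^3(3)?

3

3 lies in the 3-cycle (1, 9, 3).
On a 3-cycle, p^3 is the identity, so p^3 = p^0 there (3 ≡ 0 mod 3).
So p^3(3) = 3.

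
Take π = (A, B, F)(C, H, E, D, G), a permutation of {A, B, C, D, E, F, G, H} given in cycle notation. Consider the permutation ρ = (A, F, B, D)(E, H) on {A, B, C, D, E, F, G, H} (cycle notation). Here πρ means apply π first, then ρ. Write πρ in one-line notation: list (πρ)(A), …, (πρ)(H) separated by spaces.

D B E G A F C H

For each element, apply π then ρ: A → B → D; B → F → B; C → H → E; D → G → G; E → D → A; F → A → F; G → C → C; H → E → H.
Collecting the images, πρ = [D B E G A F C H].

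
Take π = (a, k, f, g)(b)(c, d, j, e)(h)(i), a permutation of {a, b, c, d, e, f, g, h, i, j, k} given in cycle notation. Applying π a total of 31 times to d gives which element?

d lies in the 4-cycle (c, d, j, e).
On a 4-cycle, π^4 is the identity, so π^31 = π^3 there (31 ≡ 3 mod 4).
Advancing 3 steps from d: d → j → e → c.

c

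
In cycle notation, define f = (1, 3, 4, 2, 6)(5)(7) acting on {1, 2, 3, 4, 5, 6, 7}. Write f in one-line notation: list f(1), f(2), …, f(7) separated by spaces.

Each element maps to the next entry in its cycle (wrapping to the front): 1↦3, 2↦6, 3↦4, 4↦2, 5↦5, 6↦1, 7↦7.
Listing these in domain order gives 3 6 4 2 5 1 7.

3 6 4 2 5 1 7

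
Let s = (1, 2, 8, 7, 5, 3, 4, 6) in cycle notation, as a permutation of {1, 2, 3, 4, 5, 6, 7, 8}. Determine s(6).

6 appears in (1, 2, 8, 7, 5, 3, 4, 6); the next entry (wrapping around) is 1.

1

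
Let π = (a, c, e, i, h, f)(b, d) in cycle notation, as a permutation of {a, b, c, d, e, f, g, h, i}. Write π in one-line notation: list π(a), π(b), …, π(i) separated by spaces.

Image by image: a↦c, b↦d, c↦e, d↦b, e↦i, f↦a, g↦g, h↦f, i↦h.
So the one-line form is c d e b i a g f h.

c d e b i a g f h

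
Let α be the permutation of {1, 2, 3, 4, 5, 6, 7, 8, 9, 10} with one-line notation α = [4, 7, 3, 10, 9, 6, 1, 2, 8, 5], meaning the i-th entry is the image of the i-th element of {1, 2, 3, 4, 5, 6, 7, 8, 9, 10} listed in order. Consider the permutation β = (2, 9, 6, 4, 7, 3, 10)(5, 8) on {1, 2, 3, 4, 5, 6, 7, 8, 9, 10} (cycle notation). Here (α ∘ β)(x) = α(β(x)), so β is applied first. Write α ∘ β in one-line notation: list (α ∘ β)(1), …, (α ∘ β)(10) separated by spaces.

(α ∘ β)(x) = α(β(x)). Computing each image: α(β(1)) = α(1) = 4, α(β(2)) = α(9) = 8, α(β(3)) = α(10) = 5, α(β(4)) = α(7) = 1, α(β(5)) = α(8) = 2, α(β(6)) = α(4) = 10, α(β(7)) = α(3) = 3, α(β(8)) = α(5) = 9, α(β(9)) = α(6) = 6, α(β(10)) = α(2) = 7.
Hence α ∘ β = [4 8 5 1 2 10 3 9 6 7].

4 8 5 1 2 10 3 9 6 7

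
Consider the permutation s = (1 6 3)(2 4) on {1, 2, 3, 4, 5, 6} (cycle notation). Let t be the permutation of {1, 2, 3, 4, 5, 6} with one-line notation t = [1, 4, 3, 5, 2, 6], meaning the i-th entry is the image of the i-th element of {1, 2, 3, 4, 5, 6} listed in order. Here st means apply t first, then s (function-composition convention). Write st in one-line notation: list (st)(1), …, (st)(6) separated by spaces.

(st)(x) = s(t(x)). Computing each image: s(t(1)) = s(1) = 6, s(t(2)) = s(4) = 2, s(t(3)) = s(3) = 1, s(t(4)) = s(5) = 5, s(t(5)) = s(2) = 4, s(t(6)) = s(6) = 3.
Hence st = [6 2 1 5 4 3].

6 2 1 5 4 3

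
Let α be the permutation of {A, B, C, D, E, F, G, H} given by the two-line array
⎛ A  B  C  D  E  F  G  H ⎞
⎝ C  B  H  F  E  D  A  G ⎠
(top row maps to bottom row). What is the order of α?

4

Decomposing into disjoint cycles gives cycle lengths 4, 2, 1, 1.
The order of α is the least common multiple of its cycle lengths: lcm(4, 2) = 4.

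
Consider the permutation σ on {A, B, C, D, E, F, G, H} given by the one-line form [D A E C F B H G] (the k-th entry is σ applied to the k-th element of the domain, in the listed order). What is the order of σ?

Decomposing into disjoint cycles gives cycle lengths 6, 2.
The order of σ is the least common multiple of its cycle lengths: lcm(6, 2) = 6.

6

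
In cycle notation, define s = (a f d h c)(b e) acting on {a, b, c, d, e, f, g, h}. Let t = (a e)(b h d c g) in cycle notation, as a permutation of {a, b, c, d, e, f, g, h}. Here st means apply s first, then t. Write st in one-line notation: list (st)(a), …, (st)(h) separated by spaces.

f a e d h c b g

Chase each element through s then t: a → f → f; b → e → a; c → a → e; d → h → d; e → b → h; f → d → c; g → g → b; h → c → g.
Collecting the images, st = [f a e d h c b g].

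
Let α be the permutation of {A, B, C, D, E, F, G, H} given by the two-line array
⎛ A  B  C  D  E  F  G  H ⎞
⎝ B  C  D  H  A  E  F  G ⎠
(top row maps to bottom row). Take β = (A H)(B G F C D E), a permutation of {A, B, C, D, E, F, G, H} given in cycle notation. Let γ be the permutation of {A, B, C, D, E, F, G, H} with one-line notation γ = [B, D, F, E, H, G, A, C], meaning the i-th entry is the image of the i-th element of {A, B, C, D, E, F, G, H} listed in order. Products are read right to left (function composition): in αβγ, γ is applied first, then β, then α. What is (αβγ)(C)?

(αβγ)(C) = α(β(γ(C))). γ(C) = F, then β(F) = C, then α(C) = D, so the result is D.

D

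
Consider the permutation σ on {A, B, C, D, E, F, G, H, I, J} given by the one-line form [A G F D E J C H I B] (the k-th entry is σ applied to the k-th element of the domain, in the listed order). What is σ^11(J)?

Tracing J → B → … returns to J after 5 steps, so J lies in a 5-cycle (B G C F J).
Powers repeat with period 5 on this cycle, and 11 mod 5 = 1, so σ^11(J) = σ^1(J).
Stepping 1 place around the cycle: J → B.

B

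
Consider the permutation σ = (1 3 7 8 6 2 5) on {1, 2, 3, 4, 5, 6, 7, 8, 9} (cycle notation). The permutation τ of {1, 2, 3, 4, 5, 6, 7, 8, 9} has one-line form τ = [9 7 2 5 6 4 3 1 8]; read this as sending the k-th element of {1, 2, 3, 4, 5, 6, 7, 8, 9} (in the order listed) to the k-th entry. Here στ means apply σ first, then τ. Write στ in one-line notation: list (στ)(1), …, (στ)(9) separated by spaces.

Chase each element through σ then τ: 1 → 3 → 2; 2 → 5 → 6; 3 → 7 → 3; 4 → 4 → 5; 5 → 1 → 9; 6 → 2 → 7; 7 → 8 → 1; 8 → 6 → 4; 9 → 9 → 8.
Collecting the images, στ = [2 6 3 5 9 7 1 4 8].

2 6 3 5 9 7 1 4 8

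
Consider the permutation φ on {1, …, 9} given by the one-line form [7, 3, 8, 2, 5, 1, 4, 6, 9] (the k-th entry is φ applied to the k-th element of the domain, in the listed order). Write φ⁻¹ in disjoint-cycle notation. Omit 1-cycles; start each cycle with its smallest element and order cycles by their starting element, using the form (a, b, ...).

(1, 6, 8, 3, 2, 4, 7)

First write φ in disjoint cycles: (1, 7, 4, 2, 3, 8, 6).
Reversing each cycle (and rotating so the smallest element leads) gives φ⁻¹ = (1, 6, 8, 3, 2, 4, 7).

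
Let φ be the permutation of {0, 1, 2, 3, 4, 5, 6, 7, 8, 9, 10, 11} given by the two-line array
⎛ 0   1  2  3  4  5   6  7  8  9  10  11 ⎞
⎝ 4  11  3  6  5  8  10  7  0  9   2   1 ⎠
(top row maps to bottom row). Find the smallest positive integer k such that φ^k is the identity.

4

Writing φ as disjoint cycles, the cycle lengths are 4, 4, 2, 1, 1.
The order of φ is the least common multiple of its cycle lengths: lcm(4, 4, 2) = 4.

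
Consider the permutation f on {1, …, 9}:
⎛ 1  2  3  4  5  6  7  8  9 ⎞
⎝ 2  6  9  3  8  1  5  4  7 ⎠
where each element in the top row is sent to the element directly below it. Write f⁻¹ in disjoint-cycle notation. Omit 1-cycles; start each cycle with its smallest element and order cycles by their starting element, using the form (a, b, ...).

(1, 6, 2)(3, 4, 8, 5, 7, 9)

The cycle decomposition of f is (1, 2, 6)(3, 9, 7, 5, 8, 4).
Reversing each cycle (and rotating so the smallest element leads) gives f⁻¹ = (1, 6, 2)(3, 4, 8, 5, 7, 9).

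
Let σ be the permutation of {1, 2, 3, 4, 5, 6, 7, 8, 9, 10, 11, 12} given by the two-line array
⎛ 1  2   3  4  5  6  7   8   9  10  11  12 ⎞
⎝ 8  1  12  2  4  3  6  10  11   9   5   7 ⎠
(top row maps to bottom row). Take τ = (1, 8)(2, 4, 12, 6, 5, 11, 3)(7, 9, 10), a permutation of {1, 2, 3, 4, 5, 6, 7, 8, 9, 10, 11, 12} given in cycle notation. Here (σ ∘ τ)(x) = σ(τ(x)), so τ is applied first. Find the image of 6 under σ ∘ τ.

4

(σ ∘ τ)(6) = σ(τ(6)). τ(6) = 5, then σ(5) = 4. So (σ ∘ τ)(6) = 4.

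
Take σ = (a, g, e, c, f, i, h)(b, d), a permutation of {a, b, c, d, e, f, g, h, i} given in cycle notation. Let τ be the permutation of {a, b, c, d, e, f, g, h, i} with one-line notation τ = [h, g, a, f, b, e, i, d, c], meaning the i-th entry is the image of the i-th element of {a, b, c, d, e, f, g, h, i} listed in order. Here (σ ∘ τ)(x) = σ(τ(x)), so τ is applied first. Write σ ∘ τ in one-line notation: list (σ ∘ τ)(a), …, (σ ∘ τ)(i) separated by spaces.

a e g i d c h b f

(σ ∘ τ)(x) = σ(τ(x)). Computing each image: σ(τ(a)) = σ(h) = a, σ(τ(b)) = σ(g) = e, σ(τ(c)) = σ(a) = g, σ(τ(d)) = σ(f) = i, σ(τ(e)) = σ(b) = d, σ(τ(f)) = σ(e) = c, σ(τ(g)) = σ(i) = h, σ(τ(h)) = σ(d) = b, σ(τ(i)) = σ(c) = f.
Hence σ ∘ τ = [a e g i d c h b f].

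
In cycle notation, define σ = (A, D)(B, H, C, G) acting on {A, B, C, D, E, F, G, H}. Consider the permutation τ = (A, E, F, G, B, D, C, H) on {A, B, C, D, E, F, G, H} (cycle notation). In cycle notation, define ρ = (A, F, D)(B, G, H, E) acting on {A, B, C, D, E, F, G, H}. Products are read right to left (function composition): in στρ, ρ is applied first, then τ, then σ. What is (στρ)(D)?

Apply the permutations in order: ρ(D) = A, then τ(A) = E, then σ(E) = E. So (στρ)(D) = E.

E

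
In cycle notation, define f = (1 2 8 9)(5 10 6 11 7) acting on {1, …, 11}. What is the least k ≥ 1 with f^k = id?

The cycle type of f is (5, 4, 1, 1).
The order is lcm(5, 4) = 20.

20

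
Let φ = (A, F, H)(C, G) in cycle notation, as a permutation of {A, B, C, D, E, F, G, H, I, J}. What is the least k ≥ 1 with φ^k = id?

The cycle type of φ is (3, 2, 1, 1, 1, 1, 1).
The order is lcm(3, 2) = 6.

6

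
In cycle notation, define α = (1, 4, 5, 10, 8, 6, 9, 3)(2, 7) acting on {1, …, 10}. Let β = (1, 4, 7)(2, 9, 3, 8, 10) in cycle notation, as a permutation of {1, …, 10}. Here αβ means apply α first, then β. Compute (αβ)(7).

9

(αβ)(7) = β(α(7)). α(7) = 2, then β(2) = 9. So (αβ)(7) = 9.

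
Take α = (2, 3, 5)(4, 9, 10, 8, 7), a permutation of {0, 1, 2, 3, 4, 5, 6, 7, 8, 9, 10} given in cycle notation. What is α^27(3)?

3

3 lies in the 3-cycle (2, 3, 5).
On a 3-cycle, α^3 is the identity, so α^27 = α^0 there (27 ≡ 0 mod 3).
So α^27(3) = 3.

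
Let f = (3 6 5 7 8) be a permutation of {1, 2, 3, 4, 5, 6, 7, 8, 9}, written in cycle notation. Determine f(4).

4 does not appear in any cycle of f, so it is a fixed point: f(4) = 4.

4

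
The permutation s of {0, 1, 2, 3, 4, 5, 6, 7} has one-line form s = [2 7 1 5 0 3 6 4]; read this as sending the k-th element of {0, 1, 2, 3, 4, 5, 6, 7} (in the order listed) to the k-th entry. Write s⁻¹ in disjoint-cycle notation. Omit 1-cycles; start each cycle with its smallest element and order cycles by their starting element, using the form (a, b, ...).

First write s in disjoint cycles: (0, 2, 1, 7, 4)(3, 5).
The inverse reverses every cycle; in canonical form, s⁻¹ = (0, 4, 7, 1, 2)(3, 5).

(0, 4, 7, 1, 2)(3, 5)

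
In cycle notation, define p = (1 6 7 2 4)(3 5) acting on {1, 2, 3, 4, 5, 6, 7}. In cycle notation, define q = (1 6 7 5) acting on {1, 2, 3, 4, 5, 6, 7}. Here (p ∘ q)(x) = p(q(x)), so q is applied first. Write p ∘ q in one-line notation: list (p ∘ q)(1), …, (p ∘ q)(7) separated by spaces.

(p ∘ q)(x) = p(q(x)). Computing each image: p(q(1)) = p(6) = 7, p(q(2)) = p(2) = 4, p(q(3)) = p(3) = 5, p(q(4)) = p(4) = 1, p(q(5)) = p(1) = 6, p(q(6)) = p(7) = 2, p(q(7)) = p(5) = 3.
Hence p ∘ q = [7 4 5 1 6 2 3].

7 4 5 1 6 2 3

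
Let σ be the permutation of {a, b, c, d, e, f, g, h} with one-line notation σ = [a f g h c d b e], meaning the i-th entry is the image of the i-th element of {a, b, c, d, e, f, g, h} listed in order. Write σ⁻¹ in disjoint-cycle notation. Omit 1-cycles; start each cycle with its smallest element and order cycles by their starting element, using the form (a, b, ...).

(b, g, c, e, h, d, f)

The cycle decomposition of σ is (b, f, d, h, e, c, g).
The inverse reverses every cycle; in canonical form, σ⁻¹ = (b, g, c, e, h, d, f).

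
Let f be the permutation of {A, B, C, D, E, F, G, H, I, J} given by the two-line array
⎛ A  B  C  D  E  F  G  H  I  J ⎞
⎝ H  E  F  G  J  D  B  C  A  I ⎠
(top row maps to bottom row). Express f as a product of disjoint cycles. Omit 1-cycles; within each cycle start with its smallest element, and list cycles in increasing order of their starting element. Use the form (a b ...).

(A H C F D G B E J I)

Start at A and follow images: A → H → C → F → D → G → B → E → J → I → A, giving the cycle (A H C F D G B E J I).
Continuing from each remaining unvisited element yields (A H C F D G B E J I).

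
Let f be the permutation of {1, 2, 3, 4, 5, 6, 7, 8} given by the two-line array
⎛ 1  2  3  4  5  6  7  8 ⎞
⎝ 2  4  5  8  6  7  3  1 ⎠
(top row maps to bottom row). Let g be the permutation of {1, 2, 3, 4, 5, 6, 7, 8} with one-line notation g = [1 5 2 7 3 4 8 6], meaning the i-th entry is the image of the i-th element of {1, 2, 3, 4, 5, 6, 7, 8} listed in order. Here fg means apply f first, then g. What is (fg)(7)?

2

(fg)(7) = g(f(7)). f(7) = 3, then g(3) = 2. So (fg)(7) = 2.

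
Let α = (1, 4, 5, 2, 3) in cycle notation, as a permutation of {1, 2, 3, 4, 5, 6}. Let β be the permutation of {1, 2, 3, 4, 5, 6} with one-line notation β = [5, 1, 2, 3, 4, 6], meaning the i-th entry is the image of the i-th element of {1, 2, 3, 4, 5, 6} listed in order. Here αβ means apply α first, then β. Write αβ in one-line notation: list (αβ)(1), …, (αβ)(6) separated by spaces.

For each element, apply α then β: 1 → 4 → 3; 2 → 3 → 2; 3 → 1 → 5; 4 → 5 → 4; 5 → 2 → 1; 6 → 6 → 6.
So αβ in one-line form is 3 2 5 4 1 6.

3 2 5 4 1 6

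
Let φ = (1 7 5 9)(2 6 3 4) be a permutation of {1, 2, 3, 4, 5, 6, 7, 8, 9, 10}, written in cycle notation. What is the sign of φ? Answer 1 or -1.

1

The cycle lengths are 4, 4, 1, 1.
A cycle is odd iff its length is even; φ has 2 even-length cycles, so sgn(φ) = (−1)^2 and φ is even.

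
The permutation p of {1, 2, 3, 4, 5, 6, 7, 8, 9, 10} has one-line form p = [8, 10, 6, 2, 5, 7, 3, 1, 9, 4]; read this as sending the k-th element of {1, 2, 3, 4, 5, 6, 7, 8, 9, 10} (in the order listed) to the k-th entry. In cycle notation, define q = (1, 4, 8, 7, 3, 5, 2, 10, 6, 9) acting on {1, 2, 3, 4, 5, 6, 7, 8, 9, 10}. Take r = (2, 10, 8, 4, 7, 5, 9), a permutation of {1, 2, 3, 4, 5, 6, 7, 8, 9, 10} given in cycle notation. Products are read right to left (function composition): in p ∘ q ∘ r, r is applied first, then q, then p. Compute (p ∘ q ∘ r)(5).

Chase 5: r(5) = 9; q(9) = 1; p(1) = 8. Hence (p ∘ q ∘ r)(5) = 8.

8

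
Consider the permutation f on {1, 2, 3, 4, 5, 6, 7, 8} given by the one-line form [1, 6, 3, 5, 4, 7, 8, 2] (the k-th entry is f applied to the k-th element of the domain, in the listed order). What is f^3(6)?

2

Tracing 6 → 7 → … returns to 6 after 4 steps, so 6 lies in a 4-cycle (2, 6, 7, 8).
Advancing 3 steps from 6: 6 → 7 → 8 → 2.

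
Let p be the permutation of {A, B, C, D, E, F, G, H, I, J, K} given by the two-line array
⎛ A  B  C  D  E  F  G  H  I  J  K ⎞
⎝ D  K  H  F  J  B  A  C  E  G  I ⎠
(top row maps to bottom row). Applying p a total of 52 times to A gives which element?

Tracing A → D → … returns to A after 9 steps, so A lies in a 9-cycle (A D F B K I E J G).
Since the cycle has length 9, p^52 acts on it the same as p^7 (52 mod 9 = 7).
Advancing 7 steps from A: A → D → F → B → K → I → E → J.

J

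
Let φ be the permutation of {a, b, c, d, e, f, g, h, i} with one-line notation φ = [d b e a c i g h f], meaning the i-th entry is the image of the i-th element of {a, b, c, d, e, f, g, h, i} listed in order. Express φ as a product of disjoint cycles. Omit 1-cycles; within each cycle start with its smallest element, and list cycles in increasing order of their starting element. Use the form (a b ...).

Start at a and follow images: a → d → a, giving the cycle (a d).
Continuing from each remaining unvisited element yields (a d)(c e)(f i).

(a d)(c e)(f i)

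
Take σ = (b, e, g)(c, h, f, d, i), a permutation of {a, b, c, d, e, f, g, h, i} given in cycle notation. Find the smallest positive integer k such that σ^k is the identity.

The cycle type of σ is (5, 3, 1).
Since disjoint cycles commute, ord(σ) = lcm(5, 3) = 15.

15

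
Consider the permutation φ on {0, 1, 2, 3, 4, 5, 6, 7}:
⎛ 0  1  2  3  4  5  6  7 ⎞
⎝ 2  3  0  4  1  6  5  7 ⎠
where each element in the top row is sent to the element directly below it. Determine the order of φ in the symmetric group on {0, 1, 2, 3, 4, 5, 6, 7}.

6

Writing φ as disjoint cycles, the cycle lengths are 3, 2, 2, 1.
Since disjoint cycles commute, ord(φ) = lcm(3, 2, 2) = 6.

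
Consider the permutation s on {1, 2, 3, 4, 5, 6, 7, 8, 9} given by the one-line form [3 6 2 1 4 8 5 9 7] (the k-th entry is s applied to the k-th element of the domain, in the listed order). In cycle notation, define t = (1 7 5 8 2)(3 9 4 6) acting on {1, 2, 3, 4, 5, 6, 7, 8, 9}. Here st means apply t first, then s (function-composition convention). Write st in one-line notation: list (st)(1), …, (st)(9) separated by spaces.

5 3 7 8 9 2 4 6 1

(st)(x) = s(t(x)). Computing each image: s(t(1)) = s(7) = 5, s(t(2)) = s(1) = 3, s(t(3)) = s(9) = 7, s(t(4)) = s(6) = 8, s(t(5)) = s(8) = 9, s(t(6)) = s(3) = 2, s(t(7)) = s(5) = 4, s(t(8)) = s(2) = 6, s(t(9)) = s(4) = 1.
Hence st = [5 3 7 8 9 2 4 6 1].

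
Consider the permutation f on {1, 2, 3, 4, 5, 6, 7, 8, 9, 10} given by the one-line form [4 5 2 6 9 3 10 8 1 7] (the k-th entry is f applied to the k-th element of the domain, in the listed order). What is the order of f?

Writing f as disjoint cycles, the cycle lengths are 7, 2, 1.
The order of f is the least common multiple of its cycle lengths: lcm(7, 2) = 14.

14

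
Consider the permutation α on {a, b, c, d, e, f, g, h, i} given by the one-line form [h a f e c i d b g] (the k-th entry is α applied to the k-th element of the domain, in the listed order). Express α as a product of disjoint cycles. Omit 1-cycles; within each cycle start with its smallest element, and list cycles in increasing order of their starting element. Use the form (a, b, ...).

Iterating α from a gives a → h → b → a; that is the 3-cycle (a, h, b).
Continuing from each remaining unvisited element yields (a, h, b)(c, f, i, g, d, e).

(a, h, b)(c, f, i, g, d, e)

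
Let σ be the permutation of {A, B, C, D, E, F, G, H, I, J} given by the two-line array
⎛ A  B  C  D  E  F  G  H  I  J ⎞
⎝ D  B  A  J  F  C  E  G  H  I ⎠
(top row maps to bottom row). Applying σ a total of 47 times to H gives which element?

E

Tracing H → G → … returns to H after 9 steps, so H lies in a 9-cycle (A D J I H G E F C).
On a 9-cycle, σ^9 is the identity, so σ^47 = σ^2 there (47 ≡ 2 mod 9).
Advancing 2 steps from H: H → G → E.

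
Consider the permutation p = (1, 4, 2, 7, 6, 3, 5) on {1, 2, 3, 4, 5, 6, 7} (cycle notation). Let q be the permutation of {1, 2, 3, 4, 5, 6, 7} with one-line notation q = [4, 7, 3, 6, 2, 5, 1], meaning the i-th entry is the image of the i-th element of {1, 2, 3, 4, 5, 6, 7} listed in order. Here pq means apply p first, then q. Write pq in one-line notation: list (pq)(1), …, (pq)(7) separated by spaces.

6 1 2 7 4 3 5

(pq)(x) = q(p(x)). Computing each image: q(p(1)) = q(4) = 6, q(p(2)) = q(7) = 1, q(p(3)) = q(5) = 2, q(p(4)) = q(2) = 7, q(p(5)) = q(1) = 4, q(p(6)) = q(3) = 3, q(p(7)) = q(6) = 5.
Hence pq = [6 1 2 7 4 3 5].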